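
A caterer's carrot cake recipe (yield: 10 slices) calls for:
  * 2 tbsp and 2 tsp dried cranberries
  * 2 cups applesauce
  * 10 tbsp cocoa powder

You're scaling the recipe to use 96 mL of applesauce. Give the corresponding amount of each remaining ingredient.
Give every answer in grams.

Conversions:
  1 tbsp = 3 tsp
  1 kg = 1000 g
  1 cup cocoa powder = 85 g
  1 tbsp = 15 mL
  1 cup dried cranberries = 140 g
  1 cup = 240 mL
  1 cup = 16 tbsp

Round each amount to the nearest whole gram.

The original recipe has 480 mL of applesauce, so the scaling factor is 96 ÷ 480 = 1/5 = 0.2.
dried cranberries: (2 tbsp + 2 tsp = 8/3 tbsp) × 1/5 ÷ 16 tbsp/cup × 140 g/cup ≈ 5 g
cocoa powder: 10 tbsp × 1/5 ÷ 16 tbsp/cup × 85 g/cup ≈ 11 g

dried cranberries: 5 g; cocoa powder: 11 g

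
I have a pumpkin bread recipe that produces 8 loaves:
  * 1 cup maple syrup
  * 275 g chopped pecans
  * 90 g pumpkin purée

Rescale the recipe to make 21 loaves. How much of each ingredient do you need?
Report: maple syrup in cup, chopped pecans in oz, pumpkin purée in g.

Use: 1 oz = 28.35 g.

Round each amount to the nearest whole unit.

Scaling factor: 21/8 = 2.625.
maple syrup: 1 cup × 21/8 ≈ 3 cup
chopped pecans: 275 g × 21/8 ÷ 28.35 g/oz ≈ 25 oz
pumpkin purée: 90 g × 21/8 ≈ 236 g

maple syrup: 3 cup; chopped pecans: 25 oz; pumpkin purée: 236 g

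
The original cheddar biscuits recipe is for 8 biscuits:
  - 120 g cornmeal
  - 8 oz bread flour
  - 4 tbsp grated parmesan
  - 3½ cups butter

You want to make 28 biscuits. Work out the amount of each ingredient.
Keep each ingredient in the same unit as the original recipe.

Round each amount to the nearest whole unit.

cornmeal: 420 g; bread flour: 28 oz; grated parmesan: 14 tbsp; butter: 12 cup

Scaling factor: 28/8 = 7/2 = 3.5.
cornmeal: 120 g × 7/2 = 420 g
bread flour: 8 oz × 7/2 = 28 oz
grated parmesan: 4 tbsp × 7/2 = 14 tbsp
butter: 3.5 cup × 7/2 ≈ 12 cup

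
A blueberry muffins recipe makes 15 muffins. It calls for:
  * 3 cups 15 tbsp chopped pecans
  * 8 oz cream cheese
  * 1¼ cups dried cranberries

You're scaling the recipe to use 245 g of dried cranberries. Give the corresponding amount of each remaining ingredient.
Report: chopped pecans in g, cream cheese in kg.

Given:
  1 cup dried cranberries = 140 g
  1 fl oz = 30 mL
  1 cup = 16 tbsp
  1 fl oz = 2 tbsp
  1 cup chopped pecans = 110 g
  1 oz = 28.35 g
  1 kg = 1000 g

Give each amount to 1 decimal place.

chopped pecans: 606.4 g; cream cheese: 0.3 kg

The original recipe has 175 g of dried cranberries, so the scaling factor is 245 ÷ 175 = 7/5 = 1.4.
chopped pecans: (3 cup + 15 tbsp = 3.9375 cup) × 7/5 × 110 g/cup ≈ 606.4 g
cream cheese: 8 oz × 7/5 × 28.35 g/oz ÷ 1000 g/kg ≈ 0.3 kg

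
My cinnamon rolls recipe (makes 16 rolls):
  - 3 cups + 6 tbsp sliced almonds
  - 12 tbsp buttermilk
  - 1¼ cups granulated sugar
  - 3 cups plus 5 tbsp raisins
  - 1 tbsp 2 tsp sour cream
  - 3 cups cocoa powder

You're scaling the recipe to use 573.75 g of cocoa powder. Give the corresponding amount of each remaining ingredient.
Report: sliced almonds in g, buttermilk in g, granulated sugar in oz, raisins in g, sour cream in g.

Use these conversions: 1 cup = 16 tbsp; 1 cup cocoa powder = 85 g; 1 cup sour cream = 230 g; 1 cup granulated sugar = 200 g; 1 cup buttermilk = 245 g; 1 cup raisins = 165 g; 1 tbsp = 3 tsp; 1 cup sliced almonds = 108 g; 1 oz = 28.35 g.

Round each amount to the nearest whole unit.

sliced almonds: 820 g; buttermilk: 413 g; granulated sugar: 20 oz; raisins: 1230 g; sour cream: 54 g

The original recipe has 255 g of cocoa powder, so the scaling factor is 573.75 ÷ 255 = 9/4 = 2.25.
sliced almonds: (3 cup + 6 tbsp = 3.375 cup) × 9/4 × 108 g/cup ≈ 820 g
buttermilk: 12 tbsp × 9/4 ÷ 16 tbsp/cup × 245 g/cup ≈ 413 g
granulated sugar: 1.25 cup × 9/4 × 200 g/cup ÷ 28.35 g/oz ≈ 20 oz
raisins: (3 cup + 5 tbsp = 3.3125 cup) × 9/4 × 165 g/cup ≈ 1230 g
sour cream: (1 tbsp + 2 tsp = 5/3 tbsp) × 9/4 ÷ 16 tbsp/cup × 230 g/cup ≈ 54 g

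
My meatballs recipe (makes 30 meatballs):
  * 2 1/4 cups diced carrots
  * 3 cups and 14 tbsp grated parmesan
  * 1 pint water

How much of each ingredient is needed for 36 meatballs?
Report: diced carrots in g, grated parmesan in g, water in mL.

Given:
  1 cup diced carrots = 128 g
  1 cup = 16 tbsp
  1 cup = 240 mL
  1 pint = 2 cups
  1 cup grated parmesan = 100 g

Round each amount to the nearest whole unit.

diced carrots: 346 g; grated parmesan: 465 g; water: 576 mL

Scaling factor: 36/30 = 6/5 = 1.2.
diced carrots: 2.25 cup × 6/5 × 128 g/cup ≈ 346 g
grated parmesan: (3 cup + 14 tbsp = 3.875 cup) × 6/5 × 100 g/cup = 465 g
water: 1 pint × 6/5 × 2 cup/pint × 240 mL/cup = 576 mL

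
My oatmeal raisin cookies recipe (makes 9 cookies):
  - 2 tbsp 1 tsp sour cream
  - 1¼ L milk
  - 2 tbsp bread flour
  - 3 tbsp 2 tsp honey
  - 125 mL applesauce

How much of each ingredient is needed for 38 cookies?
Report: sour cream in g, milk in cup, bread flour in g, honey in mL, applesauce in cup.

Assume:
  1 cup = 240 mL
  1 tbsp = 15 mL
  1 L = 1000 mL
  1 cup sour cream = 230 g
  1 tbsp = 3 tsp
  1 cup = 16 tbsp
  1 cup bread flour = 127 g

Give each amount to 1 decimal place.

sour cream: 141.6 g; milk: 22.0 cup; bread flour: 67.0 g; honey: 232.2 mL; applesauce: 2.2 cup

Scaling factor: 38/9.
sour cream: (2 tbsp + 1 tsp = 7/3 tbsp) × 38/9 ÷ 16 tbsp/cup × 230 g/cup ≈ 141.6 g
milk: 1.25 L × 38/9 × 1000 mL/L ÷ 240 mL/cup ≈ 22.0 cup
bread flour: 2 tbsp × 38/9 ÷ 16 tbsp/cup × 127 g/cup ≈ 67.0 g
honey: (3 tbsp + 2 tsp = 11/3 tbsp) × 38/9 × 15 mL/tbsp ≈ 232.2 mL
applesauce: 125 mL × 38/9 ÷ 240 mL/cup ≈ 2.2 cup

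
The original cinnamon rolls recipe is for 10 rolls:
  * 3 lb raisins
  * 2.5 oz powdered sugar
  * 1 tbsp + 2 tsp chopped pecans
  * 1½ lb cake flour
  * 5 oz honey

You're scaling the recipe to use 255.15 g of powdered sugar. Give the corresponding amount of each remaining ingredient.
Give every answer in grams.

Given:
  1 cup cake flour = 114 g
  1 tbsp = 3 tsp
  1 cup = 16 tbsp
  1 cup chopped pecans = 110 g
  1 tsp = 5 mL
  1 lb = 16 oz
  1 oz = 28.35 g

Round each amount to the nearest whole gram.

The original recipe has 70.875 g of powdered sugar, so the scaling factor is 255.15 ÷ 70.875 = 18/5 = 3.6.
raisins: 3 lb × 18/5 × 16 oz/lb × 28.35 g/oz ≈ 4899 g
chopped pecans: (1 tbsp + 2 tsp = 5/3 tbsp) × 18/5 ÷ 16 tbsp/cup × 110 g/cup ≈ 41 g
cake flour: 1.5 lb × 18/5 × 16 oz/lb × 28.35 g/oz ≈ 2449 g
honey: 5 oz × 18/5 × 28.35 g/oz ≈ 510 g

raisins: 4899 g; chopped pecans: 41 g; cake flour: 2449 g; honey: 510 g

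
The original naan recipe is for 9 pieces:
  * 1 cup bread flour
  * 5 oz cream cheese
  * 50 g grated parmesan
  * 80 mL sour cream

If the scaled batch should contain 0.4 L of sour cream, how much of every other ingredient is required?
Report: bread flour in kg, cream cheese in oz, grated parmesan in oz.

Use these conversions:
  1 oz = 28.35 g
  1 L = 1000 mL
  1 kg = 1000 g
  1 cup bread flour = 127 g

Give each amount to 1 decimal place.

The original recipe has 0.08 L of sour cream, so the scaling factor is 0.4 ÷ 0.08 = 5.
bread flour: 1 cup × 5 × 127 g/cup ÷ 1000 g/kg ≈ 0.6 kg
cream cheese: 5 oz × 5 = 25.0 oz
grated parmesan: 50 g × 5 ÷ 28.35 g/oz ≈ 8.8 oz

bread flour: 0.6 kg; cream cheese: 25.0 oz; grated parmesan: 8.8 oz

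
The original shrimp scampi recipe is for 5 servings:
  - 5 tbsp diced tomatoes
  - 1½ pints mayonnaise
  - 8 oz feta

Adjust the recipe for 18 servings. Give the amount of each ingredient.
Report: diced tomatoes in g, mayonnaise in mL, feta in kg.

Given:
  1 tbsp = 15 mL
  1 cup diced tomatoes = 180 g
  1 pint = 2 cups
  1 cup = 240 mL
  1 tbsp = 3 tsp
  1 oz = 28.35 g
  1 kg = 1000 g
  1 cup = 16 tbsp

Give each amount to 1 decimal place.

Scaling factor: 18/5 = 3.6.
diced tomatoes: 5 tbsp × 18/5 ÷ 16 tbsp/cup × 180 g/cup = 202.5 g
mayonnaise: 1.5 pint × 18/5 × 2 cup/pint × 240 mL/cup = 2592.0 mL
feta: 8 oz × 18/5 × 28.35 g/oz ÷ 1000 g/kg ≈ 0.8 kg

diced tomatoes: 202.5 g; mayonnaise: 2592.0 mL; feta: 0.8 kg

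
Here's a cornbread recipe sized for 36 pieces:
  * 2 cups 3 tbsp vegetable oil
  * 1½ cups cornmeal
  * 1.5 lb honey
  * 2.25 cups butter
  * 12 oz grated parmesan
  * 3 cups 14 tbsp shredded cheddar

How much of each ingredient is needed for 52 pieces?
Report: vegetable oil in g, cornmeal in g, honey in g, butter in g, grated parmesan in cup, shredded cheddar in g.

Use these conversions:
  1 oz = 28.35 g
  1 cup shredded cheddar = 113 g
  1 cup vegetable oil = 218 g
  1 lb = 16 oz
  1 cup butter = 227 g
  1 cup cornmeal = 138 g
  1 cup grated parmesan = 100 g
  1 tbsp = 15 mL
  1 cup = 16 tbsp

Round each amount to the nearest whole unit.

vegetable oil: 689 g; cornmeal: 299 g; honey: 983 g; butter: 738 g; grated parmesan: 5 cup; shredded cheddar: 632 g

Scaling factor: 52/36 = 13/9.
vegetable oil: (2 cup + 3 tbsp = 2.1875 cup) × 13/9 × 218 g/cup ≈ 689 g
cornmeal: 1.5 cup × 13/9 × 138 g/cup = 299 g
honey: 1.5 lb × 13/9 × 16 oz/lb × 28.35 g/oz ≈ 983 g
butter: 2.25 cup × 13/9 × 227 g/cup ≈ 738 g
grated parmesan: 12 oz × 13/9 × 28.35 g/oz ÷ 100 g/cup ≈ 5 cup
shredded cheddar: (3 cup + 14 tbsp = 3.875 cup) × 13/9 × 113 g/cup ≈ 632 g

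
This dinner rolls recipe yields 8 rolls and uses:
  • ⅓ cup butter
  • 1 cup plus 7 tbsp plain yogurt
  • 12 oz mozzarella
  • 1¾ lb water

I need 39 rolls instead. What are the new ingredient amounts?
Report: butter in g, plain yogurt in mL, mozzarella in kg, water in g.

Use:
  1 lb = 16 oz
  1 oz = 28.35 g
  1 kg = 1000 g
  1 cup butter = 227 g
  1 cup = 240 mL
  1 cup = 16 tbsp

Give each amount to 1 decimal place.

butter: 368.9 g; plain yogurt: 1681.9 mL; mozzarella: 1.7 kg; water: 3869.8 g

Scaling factor: 39/8 = 4.875.
butter: 1/3 cup × 39/8 × 227 g/cup ≈ 368.9 g
plain yogurt: (1 cup + 7 tbsp = 1.4375 cup) × 39/8 × 240 mL/cup ≈ 1681.9 mL
mozzarella: 12 oz × 39/8 × 28.35 g/oz ÷ 1000 g/kg ≈ 1.7 kg
water: 1.75 lb × 39/8 × 16 oz/lb × 28.35 g/oz ≈ 3869.8 g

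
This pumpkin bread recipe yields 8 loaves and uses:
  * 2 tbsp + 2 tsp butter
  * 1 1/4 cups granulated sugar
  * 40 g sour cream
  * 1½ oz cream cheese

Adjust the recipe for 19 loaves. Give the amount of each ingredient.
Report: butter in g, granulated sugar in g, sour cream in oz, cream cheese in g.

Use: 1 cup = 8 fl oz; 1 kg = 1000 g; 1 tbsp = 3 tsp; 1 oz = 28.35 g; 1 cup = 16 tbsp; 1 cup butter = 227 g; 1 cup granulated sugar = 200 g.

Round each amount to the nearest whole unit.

butter: 90 g; granulated sugar: 594 g; sour cream: 3 oz; cream cheese: 101 g

Scaling factor: 19/8 = 2.375.
butter: (2 tbsp + 2 tsp = 8/3 tbsp) × 19/8 ÷ 16 tbsp/cup × 227 g/cup ≈ 90 g
granulated sugar: 1.25 cup × 19/8 × 200 g/cup ≈ 594 g
sour cream: 40 g × 19/8 ÷ 28.35 g/oz ≈ 3 oz
cream cheese: 1.5 oz × 19/8 × 28.35 g/oz ≈ 101 g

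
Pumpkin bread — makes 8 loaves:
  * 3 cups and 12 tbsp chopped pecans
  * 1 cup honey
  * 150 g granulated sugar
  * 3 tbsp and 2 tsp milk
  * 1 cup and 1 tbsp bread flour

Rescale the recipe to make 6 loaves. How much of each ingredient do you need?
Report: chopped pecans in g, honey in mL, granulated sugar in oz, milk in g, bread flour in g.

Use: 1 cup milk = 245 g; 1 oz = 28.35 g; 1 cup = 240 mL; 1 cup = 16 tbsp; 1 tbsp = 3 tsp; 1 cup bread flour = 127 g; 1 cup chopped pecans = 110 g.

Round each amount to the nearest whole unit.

chopped pecans: 309 g; honey: 180 mL; granulated sugar: 4 oz; milk: 42 g; bread flour: 101 g

Scaling factor: 6/8 = 3/4 = 0.75.
chopped pecans: (3 cup + 12 tbsp = 3.75 cup) × 3/4 × 110 g/cup ≈ 309 g
honey: 1 cup × 3/4 × 240 mL/cup = 180 mL
granulated sugar: 150 g × 3/4 ÷ 28.35 g/oz ≈ 4 oz
milk: (3 tbsp + 2 tsp = 11/3 tbsp) × 3/4 ÷ 16 tbsp/cup × 245 g/cup ≈ 42 g
bread flour: (1 cup + 1 tbsp = 1.0625 cup) × 3/4 × 127 g/cup ≈ 101 g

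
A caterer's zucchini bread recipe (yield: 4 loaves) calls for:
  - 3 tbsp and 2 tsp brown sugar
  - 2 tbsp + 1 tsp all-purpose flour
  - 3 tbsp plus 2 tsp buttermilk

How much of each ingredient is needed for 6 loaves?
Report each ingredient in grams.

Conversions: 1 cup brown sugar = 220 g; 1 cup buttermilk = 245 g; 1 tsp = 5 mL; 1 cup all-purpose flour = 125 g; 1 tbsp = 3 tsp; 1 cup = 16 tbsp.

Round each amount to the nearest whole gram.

Scaling factor: 6/4 = 3/2 = 1.5.
brown sugar: (3 tbsp + 2 tsp = 11/3 tbsp) × 3/2 ÷ 16 tbsp/cup × 220 g/cup ≈ 76 g
all-purpose flour: (2 tbsp + 1 tsp = 7/3 tbsp) × 3/2 ÷ 16 tbsp/cup × 125 g/cup ≈ 27 g
buttermilk: (3 tbsp + 2 tsp = 11/3 tbsp) × 3/2 ÷ 16 tbsp/cup × 245 g/cup ≈ 84 g

brown sugar: 76 g; all-purpose flour: 27 g; buttermilk: 84 g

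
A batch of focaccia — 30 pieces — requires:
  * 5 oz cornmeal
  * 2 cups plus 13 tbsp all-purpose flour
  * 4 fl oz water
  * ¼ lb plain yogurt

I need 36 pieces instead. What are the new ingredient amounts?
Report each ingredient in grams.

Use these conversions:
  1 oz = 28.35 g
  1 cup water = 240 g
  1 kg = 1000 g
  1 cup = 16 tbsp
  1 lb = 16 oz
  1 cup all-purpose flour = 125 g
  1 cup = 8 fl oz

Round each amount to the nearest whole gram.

Scaling factor: 36/30 = 6/5 = 1.2.
cornmeal: 5 oz × 6/5 × 28.35 g/oz ≈ 170 g
all-purpose flour: (2 cup + 13 tbsp = 2.8125 cup) × 6/5 × 125 g/cup ≈ 422 g
water: 4 fl oz × 6/5 ÷ 8 fl oz/cup × 240 g/cup = 144 g
plain yogurt: 0.25 lb × 6/5 × 16 oz/lb × 28.35 g/oz ≈ 136 g

cornmeal: 170 g; all-purpose flour: 422 g; water: 144 g; plain yogurt: 136 g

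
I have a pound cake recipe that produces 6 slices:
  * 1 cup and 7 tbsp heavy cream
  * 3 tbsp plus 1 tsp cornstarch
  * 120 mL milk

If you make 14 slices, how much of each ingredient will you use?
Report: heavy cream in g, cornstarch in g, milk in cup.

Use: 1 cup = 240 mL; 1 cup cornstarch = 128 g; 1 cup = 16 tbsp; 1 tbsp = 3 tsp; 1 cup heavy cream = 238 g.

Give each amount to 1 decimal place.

heavy cream: 798.3 g; cornstarch: 62.2 g; milk: 1.2 cup

Scaling factor: 14/6 = 7/3.
heavy cream: (1 cup + 7 tbsp = 1.4375 cup) × 7/3 × 238 g/cup ≈ 798.3 g
cornstarch: (3 tbsp + 1 tsp = 10/3 tbsp) × 7/3 ÷ 16 tbsp/cup × 128 g/cup ≈ 62.2 g
milk: 120 mL × 7/3 ÷ 240 mL/cup ≈ 1.2 cup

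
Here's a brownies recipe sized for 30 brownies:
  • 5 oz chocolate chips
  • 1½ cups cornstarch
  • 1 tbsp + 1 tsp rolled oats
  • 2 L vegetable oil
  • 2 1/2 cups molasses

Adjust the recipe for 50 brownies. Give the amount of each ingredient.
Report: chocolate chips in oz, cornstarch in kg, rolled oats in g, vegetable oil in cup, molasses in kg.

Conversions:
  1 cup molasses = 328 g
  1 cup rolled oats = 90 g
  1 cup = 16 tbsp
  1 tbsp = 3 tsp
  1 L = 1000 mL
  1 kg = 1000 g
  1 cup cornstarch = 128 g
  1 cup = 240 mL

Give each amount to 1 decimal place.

Scaling factor: 50/30 = 5/3.
chocolate chips: 5 oz × 5/3 ≈ 8.3 oz
cornstarch: 1.5 cup × 5/3 × 128 g/cup ÷ 1000 g/kg ≈ 0.3 kg
rolled oats: (1 tbsp + 1 tsp = 4/3 tbsp) × 5/3 ÷ 16 tbsp/cup × 90 g/cup = 12.5 g
vegetable oil: 2 L × 5/3 × 1000 mL/L ÷ 240 mL/cup ≈ 13.9 cup
molasses: 2.5 cup × 5/3 × 328 g/cup ÷ 1000 g/kg ≈ 1.4 kg

chocolate chips: 8.3 oz; cornstarch: 0.3 kg; rolled oats: 12.5 g; vegetable oil: 13.9 cup; molasses: 1.4 kg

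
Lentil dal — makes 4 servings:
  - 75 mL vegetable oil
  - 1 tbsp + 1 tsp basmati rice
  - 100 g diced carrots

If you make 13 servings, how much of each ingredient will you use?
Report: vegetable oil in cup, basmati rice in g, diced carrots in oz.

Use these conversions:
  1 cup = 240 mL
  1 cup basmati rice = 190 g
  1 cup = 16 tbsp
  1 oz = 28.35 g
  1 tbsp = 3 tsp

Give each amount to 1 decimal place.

vegetable oil: 1.0 cup; basmati rice: 51.5 g; diced carrots: 11.5 oz

Scaling factor: 13/4 = 3.25.
vegetable oil: 75 mL × 13/4 ÷ 240 mL/cup ≈ 1.0 cup
basmati rice: (1 tbsp + 1 tsp = 4/3 tbsp) × 13/4 ÷ 16 tbsp/cup × 190 g/cup ≈ 51.5 g
diced carrots: 100 g × 13/4 ÷ 28.35 g/oz ≈ 11.5 oz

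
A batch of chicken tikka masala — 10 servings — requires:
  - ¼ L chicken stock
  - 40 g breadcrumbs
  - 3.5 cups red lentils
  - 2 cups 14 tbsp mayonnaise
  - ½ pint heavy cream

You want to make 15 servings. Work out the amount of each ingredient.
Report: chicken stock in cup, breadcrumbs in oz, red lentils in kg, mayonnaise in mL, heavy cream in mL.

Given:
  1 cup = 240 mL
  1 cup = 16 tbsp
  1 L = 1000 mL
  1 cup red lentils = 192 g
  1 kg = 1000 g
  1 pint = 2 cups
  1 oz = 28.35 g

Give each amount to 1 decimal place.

chicken stock: 1.6 cup; breadcrumbs: 2.1 oz; red lentils: 1.0 kg; mayonnaise: 1035.0 mL; heavy cream: 360.0 mL

Scaling factor: 15/10 = 3/2 = 1.5.
chicken stock: 0.25 L × 3/2 × 1000 mL/L ÷ 240 mL/cup ≈ 1.6 cup
breadcrumbs: 40 g × 3/2 ÷ 28.35 g/oz ≈ 2.1 oz
red lentils: 3.5 cup × 3/2 × 192 g/cup ÷ 1000 g/kg ≈ 1.0 kg
mayonnaise: (2 cup + 14 tbsp = 2.875 cup) × 3/2 × 240 mL/cup = 1035.0 mL
heavy cream: 0.5 pint × 3/2 × 2 cup/pint × 240 mL/cup = 360.0 mL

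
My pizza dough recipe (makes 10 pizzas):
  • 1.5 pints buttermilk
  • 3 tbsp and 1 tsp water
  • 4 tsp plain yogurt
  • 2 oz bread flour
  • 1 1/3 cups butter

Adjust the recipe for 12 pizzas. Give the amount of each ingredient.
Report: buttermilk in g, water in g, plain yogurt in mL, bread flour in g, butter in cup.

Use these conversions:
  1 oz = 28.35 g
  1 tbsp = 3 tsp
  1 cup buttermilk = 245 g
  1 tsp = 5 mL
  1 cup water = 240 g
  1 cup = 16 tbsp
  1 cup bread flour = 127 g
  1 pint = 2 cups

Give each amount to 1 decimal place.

Scaling factor: 12/10 = 6/5 = 1.2.
buttermilk: 1.5 pint × 6/5 × 2 cup/pint × 245 g/cup = 882.0 g
water: (3 tbsp + 1 tsp = 10/3 tbsp) × 6/5 ÷ 16 tbsp/cup × 240 g/cup = 60.0 g
plain yogurt: 4 tsp × 6/5 × 5 mL/tsp = 24.0 mL
bread flour: 2 oz × 6/5 × 28.35 g/oz ≈ 68.0 g
butter: 4/3 cup × 6/5 = 1.6 cup

buttermilk: 882.0 g; water: 60.0 g; plain yogurt: 24.0 mL; bread flour: 68.0 g; butter: 1.6 cup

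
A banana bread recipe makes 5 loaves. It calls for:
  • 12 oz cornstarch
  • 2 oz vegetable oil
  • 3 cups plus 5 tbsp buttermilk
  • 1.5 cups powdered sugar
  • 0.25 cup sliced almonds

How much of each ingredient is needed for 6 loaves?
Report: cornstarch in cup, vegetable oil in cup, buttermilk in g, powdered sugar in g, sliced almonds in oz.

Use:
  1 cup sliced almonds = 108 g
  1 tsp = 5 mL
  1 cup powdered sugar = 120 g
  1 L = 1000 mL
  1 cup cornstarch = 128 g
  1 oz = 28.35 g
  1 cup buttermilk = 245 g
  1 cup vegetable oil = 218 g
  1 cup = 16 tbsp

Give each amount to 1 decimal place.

Scaling factor: 6/5 = 1.2.
cornstarch: 12 oz × 6/5 × 28.35 g/oz ÷ 128 g/cup ≈ 3.2 cup
vegetable oil: 2 oz × 6/5 × 28.35 g/oz ÷ 218 g/cup ≈ 0.3 cup
buttermilk: (3 cup + 5 tbsp = 3.3125 cup) × 6/5 × 245 g/cup ≈ 973.9 g
powdered sugar: 1.5 cup × 6/5 × 120 g/cup = 216.0 g
sliced almonds: 0.25 cup × 6/5 × 108 g/cup ÷ 28.35 g/oz ≈ 1.1 oz

cornstarch: 3.2 cup; vegetable oil: 0.3 cup; buttermilk: 973.9 g; powdered sugar: 216.0 g; sliced almonds: 1.1 oz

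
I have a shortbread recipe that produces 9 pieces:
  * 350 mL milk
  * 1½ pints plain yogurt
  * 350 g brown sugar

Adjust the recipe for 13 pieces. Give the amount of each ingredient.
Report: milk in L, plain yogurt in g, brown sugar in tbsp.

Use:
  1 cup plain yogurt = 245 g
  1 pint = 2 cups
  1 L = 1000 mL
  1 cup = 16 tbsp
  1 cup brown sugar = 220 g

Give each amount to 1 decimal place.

milk: 0.5 L; plain yogurt: 1061.7 g; brown sugar: 36.8 tbsp

Scaling factor: 13/9.
milk: 350 mL × 13/9 ÷ 1000 mL/L ≈ 0.5 L
plain yogurt: 1.5 pint × 13/9 × 2 cup/pint × 245 g/cup ≈ 1061.7 g
brown sugar: 350 g × 13/9 ÷ 220 g/cup × 16 tbsp/cup ≈ 36.8 tbsp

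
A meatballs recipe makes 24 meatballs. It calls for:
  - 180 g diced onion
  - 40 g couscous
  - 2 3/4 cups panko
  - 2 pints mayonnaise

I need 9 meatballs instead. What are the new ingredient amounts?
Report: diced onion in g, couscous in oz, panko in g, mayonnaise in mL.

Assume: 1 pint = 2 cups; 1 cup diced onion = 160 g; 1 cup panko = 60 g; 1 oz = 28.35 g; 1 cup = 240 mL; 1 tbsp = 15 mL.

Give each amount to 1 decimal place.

diced onion: 67.5 g; couscous: 0.5 oz; panko: 61.9 g; mayonnaise: 360.0 mL

Scaling factor: 9/24 = 3/8 = 0.375.
diced onion: 180 g × 3/8 = 67.5 g
couscous: 40 g × 3/8 ÷ 28.35 g/oz ≈ 0.5 oz
panko: 2.75 cup × 3/8 × 60 g/cup ≈ 61.9 g
mayonnaise: 2 pint × 3/8 × 2 cup/pint × 240 mL/cup = 360.0 mL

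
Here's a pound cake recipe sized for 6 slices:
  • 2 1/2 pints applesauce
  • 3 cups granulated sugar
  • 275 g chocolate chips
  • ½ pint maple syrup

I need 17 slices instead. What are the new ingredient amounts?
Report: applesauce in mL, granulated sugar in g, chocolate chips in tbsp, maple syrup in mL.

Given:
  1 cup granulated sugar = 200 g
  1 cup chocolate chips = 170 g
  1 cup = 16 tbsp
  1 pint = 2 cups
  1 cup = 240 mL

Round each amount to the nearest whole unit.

applesauce: 3400 mL; granulated sugar: 1700 g; chocolate chips: 73 tbsp; maple syrup: 680 mL

Scaling factor: 17/6.
applesauce: 2.5 pint × 17/6 × 2 cup/pint × 240 mL/cup = 3400 mL
granulated sugar: 3 cup × 17/6 × 200 g/cup = 1700 g
chocolate chips: 275 g × 17/6 ÷ 170 g/cup × 16 tbsp/cup ≈ 73 tbsp
maple syrup: 0.5 pint × 17/6 × 2 cup/pint × 240 mL/cup = 680 mL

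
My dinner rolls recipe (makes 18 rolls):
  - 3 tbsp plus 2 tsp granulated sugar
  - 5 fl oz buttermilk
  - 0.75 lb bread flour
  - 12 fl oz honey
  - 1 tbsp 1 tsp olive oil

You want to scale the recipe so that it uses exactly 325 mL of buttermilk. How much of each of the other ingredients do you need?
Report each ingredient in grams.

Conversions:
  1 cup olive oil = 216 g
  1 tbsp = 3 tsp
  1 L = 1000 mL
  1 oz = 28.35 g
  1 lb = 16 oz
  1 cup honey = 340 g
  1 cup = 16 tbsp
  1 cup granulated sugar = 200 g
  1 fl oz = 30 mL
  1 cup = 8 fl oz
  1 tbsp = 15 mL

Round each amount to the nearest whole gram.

The original recipe has 150 mL of buttermilk, so the scaling factor is 325 ÷ 150 = 13/6.
granulated sugar: (3 tbsp + 2 tsp = 11/3 tbsp) × 13/6 ÷ 16 tbsp/cup × 200 g/cup ≈ 99 g
bread flour: 0.75 lb × 13/6 × 16 oz/lb × 28.35 g/oz ≈ 737 g
honey: 12 fl oz × 13/6 ÷ 8 fl oz/cup × 340 g/cup = 1105 g
olive oil: (1 tbsp + 1 tsp = 4/3 tbsp) × 13/6 ÷ 16 tbsp/cup × 216 g/cup = 39 g

granulated sugar: 99 g; bread flour: 737 g; honey: 1105 g; olive oil: 39 g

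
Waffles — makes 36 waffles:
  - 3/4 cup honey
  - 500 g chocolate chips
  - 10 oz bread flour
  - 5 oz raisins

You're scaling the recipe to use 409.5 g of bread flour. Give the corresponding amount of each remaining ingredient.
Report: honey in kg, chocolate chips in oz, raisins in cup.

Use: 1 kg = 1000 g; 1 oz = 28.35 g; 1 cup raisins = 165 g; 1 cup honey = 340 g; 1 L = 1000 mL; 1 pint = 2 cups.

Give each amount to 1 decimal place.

honey: 0.4 kg; chocolate chips: 25.5 oz; raisins: 1.2 cup

The original recipe has 283.5 g of bread flour, so the scaling factor is 409.5 ÷ 283.5 = 13/9.
honey: 0.75 cup × 13/9 × 340 g/cup ÷ 1000 g/kg ≈ 0.4 kg
chocolate chips: 500 g × 13/9 ÷ 28.35 g/oz ≈ 25.5 oz
raisins: 5 oz × 13/9 × 28.35 g/oz ÷ 165 g/cup ≈ 1.2 cup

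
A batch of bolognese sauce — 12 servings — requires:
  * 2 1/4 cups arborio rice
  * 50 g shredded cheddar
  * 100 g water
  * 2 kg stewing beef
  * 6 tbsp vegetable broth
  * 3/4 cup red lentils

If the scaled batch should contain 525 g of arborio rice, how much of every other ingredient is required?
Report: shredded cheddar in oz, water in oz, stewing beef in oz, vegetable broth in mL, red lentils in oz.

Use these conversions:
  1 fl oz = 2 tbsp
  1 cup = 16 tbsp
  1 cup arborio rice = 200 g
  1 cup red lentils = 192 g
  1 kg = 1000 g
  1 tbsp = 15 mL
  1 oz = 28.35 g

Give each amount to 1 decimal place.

The original recipe has 450 g of arborio rice, so the scaling factor is 525 ÷ 450 = 7/6.
shredded cheddar: 50 g × 7/6 ÷ 28.35 g/oz ≈ 2.1 oz
water: 100 g × 7/6 ÷ 28.35 g/oz ≈ 4.1 oz
stewing beef: 2 kg × 7/6 × 1000 g/kg ÷ 28.35 g/oz ≈ 82.3 oz
vegetable broth: 6 tbsp × 7/6 × 15 mL/tbsp = 105.0 mL
red lentils: 0.75 cup × 7/6 × 192 g/cup ÷ 28.35 g/oz ≈ 5.9 oz

shredded cheddar: 2.1 oz; water: 4.1 oz; stewing beef: 82.3 oz; vegetable broth: 105.0 mL; red lentils: 5.9 oz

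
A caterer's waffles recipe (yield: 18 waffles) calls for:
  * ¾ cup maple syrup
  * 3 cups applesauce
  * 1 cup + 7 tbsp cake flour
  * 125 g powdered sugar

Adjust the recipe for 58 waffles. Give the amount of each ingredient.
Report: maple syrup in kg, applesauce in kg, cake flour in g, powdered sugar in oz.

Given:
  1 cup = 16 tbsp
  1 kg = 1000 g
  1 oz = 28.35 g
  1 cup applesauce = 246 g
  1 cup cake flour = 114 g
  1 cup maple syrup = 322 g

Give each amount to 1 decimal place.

Scaling factor: 58/18 = 29/9.
maple syrup: 0.75 cup × 29/9 × 322 g/cup ÷ 1000 g/kg ≈ 0.8 kg
applesauce: 3 cup × 29/9 × 246 g/cup ÷ 1000 g/kg ≈ 2.4 kg
cake flour: (1 cup + 7 tbsp = 1.4375 cup) × 29/9 × 114 g/cup ≈ 528.0 g
powdered sugar: 125 g × 29/9 ÷ 28.35 g/oz ≈ 14.2 oz

maple syrup: 0.8 kg; applesauce: 2.4 kg; cake flour: 528.0 g; powdered sugar: 14.2 oz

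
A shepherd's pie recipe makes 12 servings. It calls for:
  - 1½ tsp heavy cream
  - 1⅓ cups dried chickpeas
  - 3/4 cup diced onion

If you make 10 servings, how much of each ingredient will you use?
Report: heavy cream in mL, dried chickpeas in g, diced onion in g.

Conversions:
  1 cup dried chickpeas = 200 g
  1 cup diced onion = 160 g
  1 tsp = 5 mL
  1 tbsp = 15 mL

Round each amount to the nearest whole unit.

heavy cream: 6 mL; dried chickpeas: 222 g; diced onion: 100 g

Scaling factor: 10/12 = 5/6.
heavy cream: 1.5 tsp × 5/6 × 5 mL/tsp ≈ 6 mL
dried chickpeas: 4/3 cup × 5/6 × 200 g/cup ≈ 222 g
diced onion: 0.75 cup × 5/6 × 160 g/cup = 100 g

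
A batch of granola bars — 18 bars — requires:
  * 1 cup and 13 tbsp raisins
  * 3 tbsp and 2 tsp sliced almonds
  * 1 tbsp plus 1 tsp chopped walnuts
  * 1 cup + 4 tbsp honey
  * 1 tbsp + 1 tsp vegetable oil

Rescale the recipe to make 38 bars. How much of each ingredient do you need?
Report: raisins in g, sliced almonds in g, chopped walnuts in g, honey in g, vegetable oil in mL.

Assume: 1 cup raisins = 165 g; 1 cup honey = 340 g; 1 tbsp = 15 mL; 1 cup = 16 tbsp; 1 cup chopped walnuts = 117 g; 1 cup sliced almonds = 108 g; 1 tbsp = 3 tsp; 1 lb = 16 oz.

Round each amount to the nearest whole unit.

raisins: 631 g; sliced almonds: 52 g; chopped walnuts: 21 g; honey: 897 g; vegetable oil: 42 mL

Scaling factor: 38/18 = 19/9.
raisins: (1 cup + 13 tbsp = 1.8125 cup) × 19/9 × 165 g/cup ≈ 631 g
sliced almonds: (3 tbsp + 2 tsp = 11/3 tbsp) × 19/9 ÷ 16 tbsp/cup × 108 g/cup ≈ 52 g
chopped walnuts: (1 tbsp + 1 tsp = 4/3 tbsp) × 19/9 ÷ 16 tbsp/cup × 117 g/cup ≈ 21 g
honey: (1 cup + 4 tbsp = 1.25 cup) × 19/9 × 340 g/cup ≈ 897 g
vegetable oil: (1 tbsp + 1 tsp = 4/3 tbsp) × 19/9 × 15 mL/tbsp ≈ 42 mL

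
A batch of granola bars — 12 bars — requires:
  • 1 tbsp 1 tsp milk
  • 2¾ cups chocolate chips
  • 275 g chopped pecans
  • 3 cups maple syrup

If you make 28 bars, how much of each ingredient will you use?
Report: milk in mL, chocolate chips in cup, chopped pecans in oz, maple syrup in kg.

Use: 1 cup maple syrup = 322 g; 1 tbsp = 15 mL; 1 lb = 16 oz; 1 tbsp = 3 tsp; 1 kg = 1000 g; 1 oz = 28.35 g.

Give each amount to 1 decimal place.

Scaling factor: 28/12 = 7/3.
milk: (1 tbsp + 1 tsp = 4/3 tbsp) × 7/3 × 15 mL/tbsp ≈ 46.7 mL
chocolate chips: 2.75 cup × 7/3 ≈ 6.4 cup
chopped pecans: 275 g × 7/3 ÷ 28.35 g/oz ≈ 22.6 oz
maple syrup: 3 cup × 7/3 × 322 g/cup ÷ 1000 g/kg ≈ 2.3 kg

milk: 46.7 mL; chocolate chips: 6.4 cup; chopped pecans: 22.6 oz; maple syrup: 2.3 kg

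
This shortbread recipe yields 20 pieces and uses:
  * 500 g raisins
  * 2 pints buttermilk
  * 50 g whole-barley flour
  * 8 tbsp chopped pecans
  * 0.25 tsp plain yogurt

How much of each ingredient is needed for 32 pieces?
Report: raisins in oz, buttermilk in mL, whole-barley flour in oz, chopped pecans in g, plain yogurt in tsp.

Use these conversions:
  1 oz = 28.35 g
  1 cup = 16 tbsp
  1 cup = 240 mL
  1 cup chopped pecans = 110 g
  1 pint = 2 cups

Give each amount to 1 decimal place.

Scaling factor: 32/20 = 8/5 = 1.6.
raisins: 500 g × 8/5 ÷ 28.35 g/oz ≈ 28.2 oz
buttermilk: 2 pint × 8/5 × 2 cup/pint × 240 mL/cup = 1536.0 mL
whole-barley flour: 50 g × 8/5 ÷ 28.35 g/oz ≈ 2.8 oz
chopped pecans: 8 tbsp × 8/5 ÷ 16 tbsp/cup × 110 g/cup = 88.0 g
plain yogurt: 0.25 tsp × 8/5 = 0.4 tsp

raisins: 28.2 oz; buttermilk: 1536.0 mL; whole-barley flour: 2.8 oz; chopped pecans: 88.0 g; plain yogurt: 0.4 tsp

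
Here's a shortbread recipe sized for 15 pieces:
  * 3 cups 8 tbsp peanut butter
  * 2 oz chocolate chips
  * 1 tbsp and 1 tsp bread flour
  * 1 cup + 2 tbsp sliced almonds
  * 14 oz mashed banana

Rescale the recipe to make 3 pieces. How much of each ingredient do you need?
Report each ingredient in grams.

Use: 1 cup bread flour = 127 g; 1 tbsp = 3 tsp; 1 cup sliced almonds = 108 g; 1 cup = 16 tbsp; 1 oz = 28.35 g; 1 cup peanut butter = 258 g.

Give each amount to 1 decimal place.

Scaling factor: 3/15 = 1/5 = 0.2.
peanut butter: (3 cup + 8 tbsp = 3.5 cup) × 1/5 × 258 g/cup = 180.6 g
chocolate chips: 2 oz × 1/5 × 28.35 g/oz ≈ 11.3 g
bread flour: (1 tbsp + 1 tsp = 4/3 tbsp) × 1/5 ÷ 16 tbsp/cup × 127 g/cup ≈ 2.1 g
sliced almonds: (1 cup + 2 tbsp = 1.125 cup) × 1/5 × 108 g/cup = 24.3 g
mashed banana: 14 oz × 1/5 × 28.35 g/oz ≈ 79.4 g

peanut butter: 180.6 g; chocolate chips: 11.3 g; bread flour: 2.1 g; sliced almonds: 24.3 g; mashed banana: 79.4 g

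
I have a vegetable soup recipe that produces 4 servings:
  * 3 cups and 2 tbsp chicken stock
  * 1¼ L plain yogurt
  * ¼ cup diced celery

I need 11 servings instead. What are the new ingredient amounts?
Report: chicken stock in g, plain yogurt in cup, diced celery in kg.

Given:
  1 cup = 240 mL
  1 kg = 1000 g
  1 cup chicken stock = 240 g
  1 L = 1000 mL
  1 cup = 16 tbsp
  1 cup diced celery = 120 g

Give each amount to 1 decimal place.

Scaling factor: 11/4 = 2.75.
chicken stock: (3 cup + 2 tbsp = 3.125 cup) × 11/4 × 240 g/cup = 2062.5 g
plain yogurt: 1.25 L × 11/4 × 1000 mL/L ÷ 240 mL/cup ≈ 14.3 cup
diced celery: 0.25 cup × 11/4 × 120 g/cup ÷ 1000 g/kg ≈ 0.1 kg

chicken stock: 2062.5 g; plain yogurt: 14.3 cup; diced celery: 0.1 kg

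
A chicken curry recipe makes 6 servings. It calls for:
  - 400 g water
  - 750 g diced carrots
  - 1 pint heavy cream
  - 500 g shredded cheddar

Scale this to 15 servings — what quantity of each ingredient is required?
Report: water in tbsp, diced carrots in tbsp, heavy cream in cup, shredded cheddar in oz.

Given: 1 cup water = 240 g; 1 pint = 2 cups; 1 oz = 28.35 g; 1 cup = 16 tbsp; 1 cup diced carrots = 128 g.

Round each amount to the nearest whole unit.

Scaling factor: 15/6 = 5/2 = 2.5.
water: 400 g × 5/2 ÷ 240 g/cup × 16 tbsp/cup ≈ 67 tbsp
diced carrots: 750 g × 5/2 ÷ 128 g/cup × 16 tbsp/cup ≈ 234 tbsp
heavy cream: 1 pint × 5/2 × 2 cup/pint = 5 cup
shredded cheddar: 500 g × 5/2 ÷ 28.35 g/oz ≈ 44 oz

water: 67 tbsp; diced carrots: 234 tbsp; heavy cream: 5 cup; shredded cheddar: 44 oz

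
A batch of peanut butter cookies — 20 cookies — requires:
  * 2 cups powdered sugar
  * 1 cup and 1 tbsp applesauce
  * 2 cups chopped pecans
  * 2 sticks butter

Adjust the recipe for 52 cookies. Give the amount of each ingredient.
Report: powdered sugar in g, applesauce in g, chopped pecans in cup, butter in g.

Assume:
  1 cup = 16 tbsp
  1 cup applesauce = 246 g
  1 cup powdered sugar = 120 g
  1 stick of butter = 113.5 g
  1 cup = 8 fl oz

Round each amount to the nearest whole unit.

Scaling factor: 52/20 = 13/5 = 2.6.
powdered sugar: 2 cup × 13/5 × 120 g/cup = 624 g
applesauce: (1 cup + 1 tbsp = 1.0625 cup) × 13/5 × 246 g/cup ≈ 680 g
chopped pecans: 2 cup × 13/5 ≈ 5 cup
butter: 2 stick × 13/5 × 113.5 g/stick ≈ 590 g

powdered sugar: 624 g; applesauce: 680 g; chopped pecans: 5 cup; butter: 590 g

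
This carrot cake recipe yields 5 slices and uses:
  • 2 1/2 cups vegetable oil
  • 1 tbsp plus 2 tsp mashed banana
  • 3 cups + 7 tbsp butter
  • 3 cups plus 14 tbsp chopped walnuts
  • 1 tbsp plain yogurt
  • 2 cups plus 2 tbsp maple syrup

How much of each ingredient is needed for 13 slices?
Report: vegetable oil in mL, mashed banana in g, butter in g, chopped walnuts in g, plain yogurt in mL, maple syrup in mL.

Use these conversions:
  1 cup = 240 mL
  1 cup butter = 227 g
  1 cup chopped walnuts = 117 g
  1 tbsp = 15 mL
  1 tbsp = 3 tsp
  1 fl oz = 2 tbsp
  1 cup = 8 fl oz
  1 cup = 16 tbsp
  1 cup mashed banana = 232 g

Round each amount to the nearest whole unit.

Scaling factor: 13/5 = 2.6.
vegetable oil: 2.5 cup × 13/5 × 240 mL/cup = 1560 mL
mashed banana: (1 tbsp + 2 tsp = 5/3 tbsp) × 13/5 ÷ 16 tbsp/cup × 232 g/cup ≈ 63 g
butter: (3 cup + 7 tbsp = 3.4375 cup) × 13/5 × 227 g/cup ≈ 2029 g
chopped walnuts: (3 cup + 14 tbsp = 3.875 cup) × 13/5 × 117 g/cup ≈ 1179 g
plain yogurt: 1 tbsp × 13/5 × 15 mL/tbsp = 39 mL
maple syrup: (2 cup + 2 tbsp = 2.125 cup) × 13/5 × 240 mL/cup = 1326 mL

vegetable oil: 1560 mL; mashed banana: 63 g; butter: 2029 g; chopped walnuts: 1179 g; plain yogurt: 39 mL; maple syrup: 1326 mL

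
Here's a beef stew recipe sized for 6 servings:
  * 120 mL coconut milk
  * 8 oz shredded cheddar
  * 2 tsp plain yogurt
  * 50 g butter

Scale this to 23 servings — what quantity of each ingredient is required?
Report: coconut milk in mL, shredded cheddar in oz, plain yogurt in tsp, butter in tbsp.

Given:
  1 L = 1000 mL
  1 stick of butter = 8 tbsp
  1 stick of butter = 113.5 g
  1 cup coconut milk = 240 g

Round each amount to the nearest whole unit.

Scaling factor: 23/6.
coconut milk: 120 mL × 23/6 = 460 mL
shredded cheddar: 8 oz × 23/6 ≈ 31 oz
plain yogurt: 2 tsp × 23/6 ≈ 8 tsp
butter: 50 g × 23/6 ÷ 113.5 g/stick × 8 tbsp/stick ≈ 14 tbsp

coconut milk: 460 mL; shredded cheddar: 31 oz; plain yogurt: 8 tsp; butter: 14 tbsp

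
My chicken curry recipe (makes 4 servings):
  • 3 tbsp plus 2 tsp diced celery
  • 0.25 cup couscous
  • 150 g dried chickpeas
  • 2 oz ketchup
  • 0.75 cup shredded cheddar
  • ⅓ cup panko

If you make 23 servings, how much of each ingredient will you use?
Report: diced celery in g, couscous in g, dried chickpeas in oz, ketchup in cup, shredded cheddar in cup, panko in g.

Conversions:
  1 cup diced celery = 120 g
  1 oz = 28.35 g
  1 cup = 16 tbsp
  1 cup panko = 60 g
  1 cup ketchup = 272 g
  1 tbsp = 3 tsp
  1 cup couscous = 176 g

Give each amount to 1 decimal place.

diced celery: 158.1 g; couscous: 253.0 g; dried chickpeas: 30.4 oz; ketchup: 1.2 cup; shredded cheddar: 4.3 cup; panko: 115.0 g

Scaling factor: 23/4 = 5.75.
diced celery: (3 tbsp + 2 tsp = 11/3 tbsp) × 23/4 ÷ 16 tbsp/cup × 120 g/cup ≈ 158.1 g
couscous: 0.25 cup × 23/4 × 176 g/cup = 253.0 g
dried chickpeas: 150 g × 23/4 ÷ 28.35 g/oz ≈ 30.4 oz
ketchup: 2 oz × 23/4 × 28.35 g/oz ÷ 272 g/cup ≈ 1.2 cup
shredded cheddar: 0.75 cup × 23/4 ≈ 4.3 cup
panko: 1/3 cup × 23/4 × 60 g/cup = 115.0 g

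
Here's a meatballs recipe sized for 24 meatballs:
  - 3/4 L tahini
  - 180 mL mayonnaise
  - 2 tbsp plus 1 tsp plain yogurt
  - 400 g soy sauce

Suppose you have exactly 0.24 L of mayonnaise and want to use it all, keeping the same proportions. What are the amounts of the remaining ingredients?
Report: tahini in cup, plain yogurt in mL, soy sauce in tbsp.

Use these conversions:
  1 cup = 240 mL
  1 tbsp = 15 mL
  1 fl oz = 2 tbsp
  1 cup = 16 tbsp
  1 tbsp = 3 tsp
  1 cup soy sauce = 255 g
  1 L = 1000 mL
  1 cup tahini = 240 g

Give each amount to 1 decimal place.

The original recipe has 0.18 L of mayonnaise, so the scaling factor is 0.24 ÷ 0.18 = 4/3.
tahini: 0.75 L × 4/3 × 1000 mL/L ÷ 240 mL/cup ≈ 4.2 cup
plain yogurt: (2 tbsp + 1 tsp = 7/3 tbsp) × 4/3 × 15 mL/tbsp ≈ 46.7 mL
soy sauce: 400 g × 4/3 ÷ 255 g/cup × 16 tbsp/cup ≈ 33.5 tbsp

tahini: 4.2 cup; plain yogurt: 46.7 mL; soy sauce: 33.5 tbsp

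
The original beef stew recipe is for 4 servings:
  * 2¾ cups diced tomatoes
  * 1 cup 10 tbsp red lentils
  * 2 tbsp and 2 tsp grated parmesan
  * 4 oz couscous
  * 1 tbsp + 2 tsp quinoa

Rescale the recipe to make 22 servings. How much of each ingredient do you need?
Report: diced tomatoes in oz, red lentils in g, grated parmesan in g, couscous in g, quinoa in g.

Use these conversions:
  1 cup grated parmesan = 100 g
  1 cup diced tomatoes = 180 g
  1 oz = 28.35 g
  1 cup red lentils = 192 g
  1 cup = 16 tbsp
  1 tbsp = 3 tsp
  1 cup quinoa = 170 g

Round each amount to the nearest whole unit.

Scaling factor: 22/4 = 11/2 = 5.5.
diced tomatoes: 2.75 cup × 11/2 × 180 g/cup ÷ 28.35 g/oz ≈ 96 oz
red lentils: (1 cup + 10 tbsp = 1.625 cup) × 11/2 × 192 g/cup = 1716 g
grated parmesan: (2 tbsp + 2 tsp = 8/3 tbsp) × 11/2 ÷ 16 tbsp/cup × 100 g/cup ≈ 92 g
couscous: 4 oz × 11/2 × 28.35 g/oz ≈ 624 g
quinoa: (1 tbsp + 2 tsp = 5/3 tbsp) × 11/2 ÷ 16 tbsp/cup × 170 g/cup ≈ 97 g

diced tomatoes: 96 oz; red lentils: 1716 g; grated parmesan: 92 g; couscous: 624 g; quinoa: 97 g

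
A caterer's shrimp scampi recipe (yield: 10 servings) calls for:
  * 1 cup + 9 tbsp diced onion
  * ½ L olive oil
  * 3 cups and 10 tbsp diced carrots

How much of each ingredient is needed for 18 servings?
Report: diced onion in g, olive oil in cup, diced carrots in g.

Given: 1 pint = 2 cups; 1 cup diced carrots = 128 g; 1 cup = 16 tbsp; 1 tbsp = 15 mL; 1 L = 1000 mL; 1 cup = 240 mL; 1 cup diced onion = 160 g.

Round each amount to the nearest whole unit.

Scaling factor: 18/10 = 9/5 = 1.8.
diced onion: (1 cup + 9 tbsp = 1.5625 cup) × 9/5 × 160 g/cup = 450 g
olive oil: 0.5 L × 9/5 × 1000 mL/L ÷ 240 mL/cup ≈ 4 cup
diced carrots: (3 cup + 10 tbsp = 3.625 cup) × 9/5 × 128 g/cup ≈ 835 g

diced onion: 450 g; olive oil: 4 cup; diced carrots: 835 g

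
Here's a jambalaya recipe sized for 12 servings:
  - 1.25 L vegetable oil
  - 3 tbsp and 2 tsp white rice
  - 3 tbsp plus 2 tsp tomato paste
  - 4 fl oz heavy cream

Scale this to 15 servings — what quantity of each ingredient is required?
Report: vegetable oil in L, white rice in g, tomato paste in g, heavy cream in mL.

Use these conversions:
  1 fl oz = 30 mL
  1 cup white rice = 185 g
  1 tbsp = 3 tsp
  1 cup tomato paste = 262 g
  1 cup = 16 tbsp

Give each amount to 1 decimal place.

Scaling factor: 15/12 = 5/4 = 1.25.
vegetable oil: 1.25 L × 5/4 ≈ 1.6 L
white rice: (3 tbsp + 2 tsp = 11/3 tbsp) × 5/4 ÷ 16 tbsp/cup × 185 g/cup ≈ 53.0 g
tomato paste: (3 tbsp + 2 tsp = 11/3 tbsp) × 5/4 ÷ 16 tbsp/cup × 262 g/cup ≈ 75.1 g
heavy cream: 4 fl oz × 5/4 × 30 mL/fl oz = 150.0 mL

vegetable oil: 1.6 L; white rice: 53.0 g; tomato paste: 75.1 g; heavy cream: 150.0 mL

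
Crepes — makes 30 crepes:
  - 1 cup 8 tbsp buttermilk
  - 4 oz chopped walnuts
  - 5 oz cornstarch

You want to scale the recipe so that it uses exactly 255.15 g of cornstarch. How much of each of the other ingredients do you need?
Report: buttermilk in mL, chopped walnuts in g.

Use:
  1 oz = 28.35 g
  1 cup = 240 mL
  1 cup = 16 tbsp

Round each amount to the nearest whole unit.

The original recipe has 141.75 g of cornstarch, so the scaling factor is 255.15 ÷ 141.75 = 9/5 = 1.8.
buttermilk: (1 cup + 8 tbsp = 1.5 cup) × 9/5 × 240 mL/cup = 648 mL
chopped walnuts: 4 oz × 9/5 × 28.35 g/oz ≈ 204 g

buttermilk: 648 mL; chopped walnuts: 204 g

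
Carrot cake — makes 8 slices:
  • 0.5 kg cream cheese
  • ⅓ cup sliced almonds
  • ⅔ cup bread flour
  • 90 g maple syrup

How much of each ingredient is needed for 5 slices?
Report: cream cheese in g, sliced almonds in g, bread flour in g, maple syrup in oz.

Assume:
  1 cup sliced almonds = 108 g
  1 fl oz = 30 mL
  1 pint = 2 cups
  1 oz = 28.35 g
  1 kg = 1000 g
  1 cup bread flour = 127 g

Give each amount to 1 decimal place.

Scaling factor: 5/8 = 0.625.
cream cheese: 0.5 kg × 5/8 × 1000 g/kg = 312.5 g
sliced almonds: 1/3 cup × 5/8 × 108 g/cup = 22.5 g
bread flour: 2/3 cup × 5/8 × 127 g/cup ≈ 52.9 g
maple syrup: 90 g × 5/8 ÷ 28.35 g/oz ≈ 2.0 oz

cream cheese: 312.5 g; sliced almonds: 22.5 g; bread flour: 52.9 g; maple syrup: 2.0 oz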